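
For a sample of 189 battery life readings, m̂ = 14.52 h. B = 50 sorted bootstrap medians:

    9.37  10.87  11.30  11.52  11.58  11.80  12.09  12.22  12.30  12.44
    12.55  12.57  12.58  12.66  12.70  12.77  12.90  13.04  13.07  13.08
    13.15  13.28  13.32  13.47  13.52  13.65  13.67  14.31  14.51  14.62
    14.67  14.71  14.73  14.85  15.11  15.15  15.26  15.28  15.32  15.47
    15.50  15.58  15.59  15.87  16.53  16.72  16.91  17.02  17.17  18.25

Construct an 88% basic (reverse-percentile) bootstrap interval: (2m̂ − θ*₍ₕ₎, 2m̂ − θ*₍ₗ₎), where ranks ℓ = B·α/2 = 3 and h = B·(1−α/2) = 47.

(12.13, 17.74)

Percentile endpoints at ranks 3 and 47: θ*₍3₎ = 11.30, θ*₍47₎ = 16.91.
Basic interval reflects these around m̂:
  lower = 2 × 14.52 − 16.91 = 12.13
  upper = 2 × 14.52 − 11.30 = 17.74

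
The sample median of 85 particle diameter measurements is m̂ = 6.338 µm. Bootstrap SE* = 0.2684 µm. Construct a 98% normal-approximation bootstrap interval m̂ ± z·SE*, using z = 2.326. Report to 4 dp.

(5.7137, 6.9623)

Margin = 2.326 × 0.2684 = 0.62430
Interval: 6.338 ± 0.62430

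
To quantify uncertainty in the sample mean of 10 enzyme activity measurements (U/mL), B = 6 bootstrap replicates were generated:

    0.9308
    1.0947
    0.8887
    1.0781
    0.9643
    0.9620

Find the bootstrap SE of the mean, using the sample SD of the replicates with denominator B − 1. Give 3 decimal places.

SE* = 0.082

Bootstrap SE is the standard deviation of the 6 replicate means.
Mean of replicates: (0.9308 + 1.0947 + 0.8887 + 1.0781 + 0.9643 + 0.9620) / 6 = 5.91860 / 6 = 0.98643
Sum of squared deviations: (−0.05563)² + (+0.10827)² + (−0.09773)² + (+0.09167)² + (−0.02213)² + (−0.02443)² = 0.03386
Variance = 0.03386 / 5 = 0.00677
SE* = √0.00677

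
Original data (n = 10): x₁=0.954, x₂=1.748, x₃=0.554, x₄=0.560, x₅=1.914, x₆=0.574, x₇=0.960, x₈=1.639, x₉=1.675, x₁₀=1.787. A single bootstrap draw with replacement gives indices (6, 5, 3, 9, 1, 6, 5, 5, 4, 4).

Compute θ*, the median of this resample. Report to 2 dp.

Resample values: 0.574, 1.914, 0.554, 1.675, 0.954, 0.574, 1.914, 1.914, 0.560, 0.560.
Sorted: 0.554, 0.560, 0.560, 0.574, 0.574, 0.954, 1.675, 1.914, 1.914, 1.914
Median = average of the two middle values = 0.76

θ* = 0.76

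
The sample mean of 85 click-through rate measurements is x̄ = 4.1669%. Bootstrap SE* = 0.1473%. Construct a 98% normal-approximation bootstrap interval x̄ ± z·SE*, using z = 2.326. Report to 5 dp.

Margin = 2.326 × 0.1473 = 0.342620
Interval: 4.1669 ± 0.342620

(3.82428, 4.50952)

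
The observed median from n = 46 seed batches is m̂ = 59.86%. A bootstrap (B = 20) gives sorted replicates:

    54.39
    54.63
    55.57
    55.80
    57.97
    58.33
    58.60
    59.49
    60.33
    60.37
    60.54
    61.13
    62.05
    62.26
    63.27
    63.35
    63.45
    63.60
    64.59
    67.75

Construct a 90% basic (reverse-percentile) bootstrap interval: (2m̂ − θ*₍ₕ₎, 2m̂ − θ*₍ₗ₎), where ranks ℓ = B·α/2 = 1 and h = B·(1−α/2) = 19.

Percentile endpoints at ranks 1 and 19: θ*₍1₎ = 54.39, θ*₍19₎ = 64.59.
Basic interval reflects these around m̂:
  lower = 2 × 59.86 − 64.59 = 55.13
  upper = 2 × 59.86 − 54.39 = 65.33

(55.13, 65.33)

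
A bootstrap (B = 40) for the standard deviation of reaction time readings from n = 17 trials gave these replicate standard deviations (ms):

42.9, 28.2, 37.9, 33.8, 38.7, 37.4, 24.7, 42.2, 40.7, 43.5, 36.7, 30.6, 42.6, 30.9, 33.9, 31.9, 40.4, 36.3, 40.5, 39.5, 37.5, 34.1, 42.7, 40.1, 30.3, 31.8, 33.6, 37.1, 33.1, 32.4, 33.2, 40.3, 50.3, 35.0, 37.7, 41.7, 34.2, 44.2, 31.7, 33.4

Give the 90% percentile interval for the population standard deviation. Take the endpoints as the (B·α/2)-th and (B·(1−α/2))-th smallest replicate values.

(28.2, 43.5)

Sorted replicates: 24.7, 28.2, 30.3, 30.6, 30.9, 31.7, 31.8, 31.9, 32.4, 33.1, 33.2, 33.4, 33.6, 33.8, 33.9, 34.1, 34.2, 35.0, 36.3, 36.7, 37.1, 37.4, 37.5, 37.7, 37.9, 38.7, 39.5, 40.1, 40.3, 40.4, 40.5, 40.7, 41.7, 42.2, 42.6, 42.7, 42.9, 43.5, 44.2, 50.3
α = 0.10; lower rank = 40 × 0.050 = 2; upper rank = 40 × 0.950 = 38.
The 2nd smallest replicate is 28.2; the 38th is 43.5.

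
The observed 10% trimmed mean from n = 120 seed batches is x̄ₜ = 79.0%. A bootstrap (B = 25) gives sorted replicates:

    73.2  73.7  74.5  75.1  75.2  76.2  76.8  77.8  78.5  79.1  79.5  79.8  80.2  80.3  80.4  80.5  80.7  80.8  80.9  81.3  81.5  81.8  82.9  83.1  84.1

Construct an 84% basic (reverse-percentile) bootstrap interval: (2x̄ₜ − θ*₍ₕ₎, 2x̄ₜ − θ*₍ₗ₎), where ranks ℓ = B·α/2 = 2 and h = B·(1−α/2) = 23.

(75.1, 84.3)

Percentile endpoints at ranks 2 and 23: θ*₍2₎ = 73.7, θ*₍23₎ = 82.9.
Basic interval reflects these around x̄ₜ:
  lower = 2 × 79.0 − 82.9 = 75.1
  upper = 2 × 79.0 − 73.7 = 84.3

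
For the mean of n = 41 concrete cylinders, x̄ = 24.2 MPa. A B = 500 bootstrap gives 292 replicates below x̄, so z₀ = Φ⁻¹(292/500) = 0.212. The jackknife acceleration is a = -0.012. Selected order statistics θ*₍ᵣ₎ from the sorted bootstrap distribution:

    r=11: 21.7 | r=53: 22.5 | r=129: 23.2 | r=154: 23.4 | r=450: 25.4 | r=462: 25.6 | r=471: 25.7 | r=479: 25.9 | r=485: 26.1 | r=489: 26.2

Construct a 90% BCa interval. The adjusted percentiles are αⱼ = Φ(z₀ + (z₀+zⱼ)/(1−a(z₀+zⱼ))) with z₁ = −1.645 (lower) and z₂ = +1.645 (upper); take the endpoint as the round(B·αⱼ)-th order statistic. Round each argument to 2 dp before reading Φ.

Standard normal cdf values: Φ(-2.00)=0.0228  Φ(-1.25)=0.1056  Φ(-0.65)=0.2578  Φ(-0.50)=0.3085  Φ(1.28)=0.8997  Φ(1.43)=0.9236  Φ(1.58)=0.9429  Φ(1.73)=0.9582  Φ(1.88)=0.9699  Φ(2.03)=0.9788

Lower: z₀ + z₁ = 0.212 + (-1.645) = -1.433; 1 − a(z₀+z₁) = 1 − (-0.012)(-1.433) = 0.9828; argument = 0.212 + (-1.433)/0.9828 = -1.2461 → -1.25.
α₁ = Φ(-1.25) = 0.1056; rank = round(500 × 0.1056) = 53; θ*₍53₎ = 22.5.
Upper: z₀ + z₂ = 1.857; 1 − a(z₀+z₂) = 1.0223; argument = 2.0285 → 2.03; α₂ = 0.9788; rank = 489; θ*₍489₎ = 26.2.

(22.5, 26.2)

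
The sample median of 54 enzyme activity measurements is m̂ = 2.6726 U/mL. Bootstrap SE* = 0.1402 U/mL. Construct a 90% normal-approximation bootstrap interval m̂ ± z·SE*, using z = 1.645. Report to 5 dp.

Margin = 1.645 × 0.1402 = 0.230629
Interval: 2.6726 ± 0.230629

(2.44197, 2.90323)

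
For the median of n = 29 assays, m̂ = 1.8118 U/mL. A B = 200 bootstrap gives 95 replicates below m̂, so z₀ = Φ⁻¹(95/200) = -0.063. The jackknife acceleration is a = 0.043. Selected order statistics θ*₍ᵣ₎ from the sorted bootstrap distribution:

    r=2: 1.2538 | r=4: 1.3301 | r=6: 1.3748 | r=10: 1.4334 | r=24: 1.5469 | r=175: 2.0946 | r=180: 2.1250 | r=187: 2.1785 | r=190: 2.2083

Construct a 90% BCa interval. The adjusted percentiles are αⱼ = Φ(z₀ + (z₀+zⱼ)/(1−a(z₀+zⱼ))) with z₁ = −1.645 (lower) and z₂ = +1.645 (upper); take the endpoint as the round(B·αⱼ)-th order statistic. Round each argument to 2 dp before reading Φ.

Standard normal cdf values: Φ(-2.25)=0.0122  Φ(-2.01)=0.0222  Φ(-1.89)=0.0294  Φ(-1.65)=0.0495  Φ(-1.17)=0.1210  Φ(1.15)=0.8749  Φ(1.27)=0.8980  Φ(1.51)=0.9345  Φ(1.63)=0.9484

(1.4334, 2.2083)

Lower: z₀ + z₁ = -0.063 + (-1.645) = -1.708; 1 − a(z₀+z₁) = 1 − (0.043)(-1.708) = 1.0734; argument = -0.063 + (-1.708)/1.0734 = -1.6541 → -1.65.
α₁ = Φ(-1.65) = 0.0495; rank = round(200 × 0.0495) = 10; θ*₍10₎ = 1.4334.
Upper: z₀ + z₂ = 1.582; 1 − a(z₀+z₂) = 0.9320; argument = 1.6345 → 1.63; α₂ = 0.9484; rank = 190; θ*₍190₎ = 2.2083.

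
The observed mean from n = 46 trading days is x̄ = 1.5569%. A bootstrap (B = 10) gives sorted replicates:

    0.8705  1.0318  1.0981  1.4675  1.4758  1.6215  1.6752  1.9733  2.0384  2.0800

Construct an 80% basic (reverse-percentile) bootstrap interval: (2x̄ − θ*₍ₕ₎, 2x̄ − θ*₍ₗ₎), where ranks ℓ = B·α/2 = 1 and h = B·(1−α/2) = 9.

(1.0754, 2.2433)

Percentile endpoints at ranks 1 and 9: θ*₍1₎ = 0.8705, θ*₍9₎ = 2.0384.
Basic interval reflects these around x̄:
  lower = 2 × 1.5569 − 2.0384 = 1.0754
  upper = 2 × 1.5569 − 0.8705 = 2.2433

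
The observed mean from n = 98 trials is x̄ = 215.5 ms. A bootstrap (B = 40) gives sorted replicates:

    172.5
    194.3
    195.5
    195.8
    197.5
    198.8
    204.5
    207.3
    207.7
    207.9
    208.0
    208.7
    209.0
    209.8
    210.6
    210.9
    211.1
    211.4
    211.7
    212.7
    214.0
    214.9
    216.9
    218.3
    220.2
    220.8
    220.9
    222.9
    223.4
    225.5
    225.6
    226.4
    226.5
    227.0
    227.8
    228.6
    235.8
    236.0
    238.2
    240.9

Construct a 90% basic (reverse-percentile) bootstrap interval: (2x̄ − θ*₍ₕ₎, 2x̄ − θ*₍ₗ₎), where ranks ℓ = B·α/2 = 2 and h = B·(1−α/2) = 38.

Percentile endpoints at ranks 2 and 38: θ*₍2₎ = 194.3, θ*₍38₎ = 236.0.
Basic interval reflects these around x̄:
  lower = 2 × 215.5 − 236.0 = 195.0
  upper = 2 × 215.5 − 194.3 = 236.7

(195.0, 236.7)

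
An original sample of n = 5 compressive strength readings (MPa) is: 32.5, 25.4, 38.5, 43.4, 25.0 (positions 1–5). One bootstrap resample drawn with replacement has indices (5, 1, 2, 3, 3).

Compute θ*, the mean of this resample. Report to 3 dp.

θ* = 31.980

Resample values: 25.0, 32.5, 25.4, 38.5, 38.5.
Mean = (25.0 + 32.5 + 25.4 + 38.5 + 38.5) / 5 = 159.90 / 5 = 31.980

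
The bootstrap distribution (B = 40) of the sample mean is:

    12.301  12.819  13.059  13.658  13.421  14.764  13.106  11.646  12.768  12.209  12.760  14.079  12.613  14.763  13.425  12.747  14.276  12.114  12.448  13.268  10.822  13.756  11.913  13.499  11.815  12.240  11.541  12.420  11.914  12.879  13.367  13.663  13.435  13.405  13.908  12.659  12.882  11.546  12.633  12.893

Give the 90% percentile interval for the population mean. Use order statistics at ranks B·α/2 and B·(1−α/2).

(11.541, 14.276)

Sorted replicates: 10.822, 11.541, 11.546, 11.646, 11.815, 11.913, 11.914, 12.114, 12.209, 12.240, 12.301, 12.420, 12.448, 12.613, 12.633, 12.659, 12.747, 12.760, 12.768, 12.819, 12.879, 12.882, 12.893, 13.059, 13.106, 13.268, 13.367, 13.405, 13.421, 13.425, 13.435, 13.499, 13.658, 13.663, 13.756, 13.908, 14.079, 14.276, 14.763, 14.764
α = 0.10; lower rank = 40 × 0.050 = 2; upper rank = 40 × 0.950 = 38.
The 2nd smallest replicate is 11.541; the 38th is 14.276.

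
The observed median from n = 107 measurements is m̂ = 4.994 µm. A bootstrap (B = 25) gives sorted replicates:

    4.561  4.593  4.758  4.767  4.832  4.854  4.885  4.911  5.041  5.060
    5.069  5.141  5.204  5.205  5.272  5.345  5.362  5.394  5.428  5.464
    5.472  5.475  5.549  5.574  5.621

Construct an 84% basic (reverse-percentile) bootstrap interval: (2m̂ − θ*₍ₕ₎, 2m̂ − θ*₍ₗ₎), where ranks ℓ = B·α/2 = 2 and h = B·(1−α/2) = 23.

Percentile endpoints at ranks 2 and 23: θ*₍2₎ = 4.593, θ*₍23₎ = 5.549.
Basic interval reflects these around m̂:
  lower = 2 × 4.994 − 5.549 = 4.439
  upper = 2 × 4.994 − 4.593 = 5.395

(4.439, 5.395)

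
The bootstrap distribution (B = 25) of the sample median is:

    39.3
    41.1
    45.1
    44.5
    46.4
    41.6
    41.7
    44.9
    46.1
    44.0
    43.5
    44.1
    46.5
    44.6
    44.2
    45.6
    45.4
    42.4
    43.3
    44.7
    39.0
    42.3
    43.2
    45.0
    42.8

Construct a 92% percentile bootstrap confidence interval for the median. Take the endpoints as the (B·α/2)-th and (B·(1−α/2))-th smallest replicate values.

(39.0, 46.4)

Sorted replicates: 39.0, 39.3, 41.1, 41.6, 41.7, 42.3, 42.4, 42.8, 43.2, 43.3, 43.5, 44.0, 44.1, 44.2, 44.5, 44.6, 44.7, 44.9, 45.0, 45.1, 45.4, 45.6, 46.1, 46.4, 46.5
α = 0.08; lower rank = 25 × 0.040 = 1; upper rank = 25 × 0.960 = 24.
The 1st smallest replicate is 39.0; the 24th is 46.4.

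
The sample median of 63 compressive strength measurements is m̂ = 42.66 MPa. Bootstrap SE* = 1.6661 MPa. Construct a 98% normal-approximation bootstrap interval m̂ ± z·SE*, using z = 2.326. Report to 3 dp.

Margin = 2.326 × 1.6661 = 3.8753
Interval: 42.66 ± 3.8753

(38.785, 46.535)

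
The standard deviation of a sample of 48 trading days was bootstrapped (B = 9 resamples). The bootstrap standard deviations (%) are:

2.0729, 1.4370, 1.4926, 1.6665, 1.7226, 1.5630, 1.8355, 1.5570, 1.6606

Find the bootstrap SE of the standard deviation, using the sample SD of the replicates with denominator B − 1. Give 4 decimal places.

SE* = 0.1945

Bootstrap SE is the standard deviation of the 9 replicate standard deviations.
Mean of replicates: (2.0729 + 1.4370 + 1.4926 + 1.6665 + 1.7226 + 1.5630 + 1.8355 + 1.5570 + 1.6606) / 9 = 15.007700 / 9 = 1.667522
Sum of squared deviations: (+0.405378)² + (−0.230522)² + (−0.174922)² + (−0.001022)² + (+0.055078)² + (−0.104522)² + (+0.167978)² + (−0.110522)² + (−0.006922)² = 0.302509
Variance = 0.302509 / 8 = 0.037814
SE* = √0.037814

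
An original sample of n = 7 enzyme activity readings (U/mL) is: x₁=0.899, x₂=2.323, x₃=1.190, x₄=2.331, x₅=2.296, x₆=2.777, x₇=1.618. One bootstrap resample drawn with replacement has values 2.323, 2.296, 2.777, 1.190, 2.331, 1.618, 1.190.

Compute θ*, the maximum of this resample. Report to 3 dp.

θ* = 2.777

Maximum = 2.777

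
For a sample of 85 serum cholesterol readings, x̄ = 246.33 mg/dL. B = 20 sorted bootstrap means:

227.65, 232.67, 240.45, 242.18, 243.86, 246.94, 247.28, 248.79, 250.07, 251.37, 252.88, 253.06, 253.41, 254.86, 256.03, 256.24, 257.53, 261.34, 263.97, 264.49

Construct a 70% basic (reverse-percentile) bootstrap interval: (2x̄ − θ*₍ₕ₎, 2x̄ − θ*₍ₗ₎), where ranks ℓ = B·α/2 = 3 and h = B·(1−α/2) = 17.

(235.13, 252.21)

Percentile endpoints at ranks 3 and 17: θ*₍3₎ = 240.45, θ*₍17₎ = 257.53.
Basic interval reflects these around x̄:
  lower = 2 × 246.33 − 257.53 = 235.13
  upper = 2 × 246.33 − 240.45 = 252.21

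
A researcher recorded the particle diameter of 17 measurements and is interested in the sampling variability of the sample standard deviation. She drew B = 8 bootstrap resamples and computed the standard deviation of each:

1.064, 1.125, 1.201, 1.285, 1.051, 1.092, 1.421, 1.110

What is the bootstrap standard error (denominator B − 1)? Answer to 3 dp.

SE* = 0.128

Bootstrap SE is the standard deviation of the 8 replicate standard deviations.
Mean of replicates: (1.064 + 1.125 + 1.201 + 1.285 + 1.051 + 1.092 + 1.421 + 1.110) / 8 = 9.3490 / 8 = 1.1686
Sum of squared deviations: (−0.1046)² + (−0.0436)² + (+0.0324)² + (+0.1164)² + (−0.1176)² + (−0.0766)² + (+0.2524)² + (−0.0586)² = 0.1143
Variance = 0.1143 / 7 = 0.0163
SE* = √0.0163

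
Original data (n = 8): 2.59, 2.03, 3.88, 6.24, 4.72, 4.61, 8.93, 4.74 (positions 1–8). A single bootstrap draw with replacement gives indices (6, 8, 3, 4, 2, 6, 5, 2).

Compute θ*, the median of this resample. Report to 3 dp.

θ* = 4.610

Resample values: 4.61, 4.74, 3.88, 6.24, 2.03, 4.61, 4.72, 2.03.
Sorted: 2.03, 2.03, 3.88, 4.61, 4.61, 4.72, 4.74, 6.24
Median = average of the two middle values = 4.610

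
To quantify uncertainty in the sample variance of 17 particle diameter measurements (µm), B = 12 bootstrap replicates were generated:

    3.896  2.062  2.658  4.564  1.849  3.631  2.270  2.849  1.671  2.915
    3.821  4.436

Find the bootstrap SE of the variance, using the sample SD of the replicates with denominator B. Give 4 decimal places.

SE* = 0.9575

Bootstrap SE is the standard deviation of the 12 replicate variances.
Mean of replicates: (3.896 + 2.062 + 2.658 + 4.564 + 1.849 + 3.631 + 2.270 + 2.849 + 1.671 + 2.915 + 3.821 + 4.436) / 12 = 36.62200 / 12 = 3.05183
Sum of squared deviations: (+0.84417)² + (−0.98983)² + (−0.39383)² + (+1.51217)² + (−1.20283)² + (+0.57917)² + (−0.78183)² + (−0.20283)² + (−1.38083)² + (−0.13683)² + (+0.76917)² + (+1.38417)² = 11.00175
Variance = 11.00175 / 12 = 0.91681
SE* = √0.91681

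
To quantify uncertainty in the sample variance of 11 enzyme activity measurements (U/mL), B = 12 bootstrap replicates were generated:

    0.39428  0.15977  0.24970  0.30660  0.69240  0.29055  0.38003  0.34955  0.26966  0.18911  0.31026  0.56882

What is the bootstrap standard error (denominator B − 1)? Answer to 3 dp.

Bootstrap SE is the standard deviation of the 12 replicate variances.
Mean of replicates: (0.39428 + 0.15977 + 0.24970 + 0.30660 + 0.69240 + 0.29055 + 0.38003 + 0.34955 + 0.26966 + 0.18911 + 0.31026 + 0.56882) / 12 = 4.160730 / 12 = 0.346728
Sum of squared deviations: (+0.047552)² + (−0.186958)² + (−0.097028)² + (−0.040128)² + (+0.345672)² + (−0.056178)² + (+0.033302)² + (+0.002823)² + (−0.077068)² + (−0.157618)² + (−0.036468)² + (+0.222092)² = 0.253439
Variance = 0.253439 / 11 = 0.023040
SE* = √0.023040

SE* = 0.152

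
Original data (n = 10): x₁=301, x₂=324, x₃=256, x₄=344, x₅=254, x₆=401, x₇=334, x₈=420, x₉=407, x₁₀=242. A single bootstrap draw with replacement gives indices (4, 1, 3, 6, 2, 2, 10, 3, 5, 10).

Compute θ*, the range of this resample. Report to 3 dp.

Resample values: 344, 301, 256, 401, 324, 324, 242, 256, 254, 242.
Range = 401 − 242 = 159.000

θ* = 159.000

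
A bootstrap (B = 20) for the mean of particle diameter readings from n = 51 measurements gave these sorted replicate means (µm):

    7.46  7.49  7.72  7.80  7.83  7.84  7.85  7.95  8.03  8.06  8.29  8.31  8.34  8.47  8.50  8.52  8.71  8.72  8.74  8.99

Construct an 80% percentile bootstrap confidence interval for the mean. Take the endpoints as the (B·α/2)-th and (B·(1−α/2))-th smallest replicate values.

(7.49, 8.72)

α = 0.20; lower rank = 20 × 0.100 = 2; upper rank = 20 × 0.900 = 18.
The 2nd smallest replicate is 7.49; the 18th is 8.72.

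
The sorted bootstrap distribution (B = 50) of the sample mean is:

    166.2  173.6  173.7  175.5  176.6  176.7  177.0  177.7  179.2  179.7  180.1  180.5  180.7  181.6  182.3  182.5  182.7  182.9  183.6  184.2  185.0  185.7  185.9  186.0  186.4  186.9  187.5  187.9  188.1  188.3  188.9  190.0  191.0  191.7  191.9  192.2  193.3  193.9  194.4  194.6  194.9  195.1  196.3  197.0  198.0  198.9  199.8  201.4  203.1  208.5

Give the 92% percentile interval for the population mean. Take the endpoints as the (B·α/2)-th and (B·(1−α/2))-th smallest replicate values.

(173.6, 201.4)

α = 0.08; lower rank = 50 × 0.040 = 2; upper rank = 50 × 0.960 = 48.
The 2nd smallest replicate is 173.6; the 48th is 201.4.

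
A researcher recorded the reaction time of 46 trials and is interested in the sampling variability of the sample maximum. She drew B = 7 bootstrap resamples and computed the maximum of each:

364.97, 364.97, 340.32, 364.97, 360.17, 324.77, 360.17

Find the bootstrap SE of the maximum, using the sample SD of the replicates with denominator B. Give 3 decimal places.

Bootstrap SE is the standard deviation of the 7 replicate maximums.
Mean of replicates: (364.97 + 364.97 + 340.32 + 364.97 + 360.17 + 324.77 + 360.17) / 7 = 2480.3400 / 7 = 354.3343
Sum of squared deviations: (+10.6357)² + (+10.6357)² + (−14.0143)² + (+10.6357)² + (+5.8357)² + (−29.5643)² + (+5.8357)² = 1477.9136
Variance = 1477.9136 / 7 = 211.1305
SE* = √211.1305

SE* = 14.530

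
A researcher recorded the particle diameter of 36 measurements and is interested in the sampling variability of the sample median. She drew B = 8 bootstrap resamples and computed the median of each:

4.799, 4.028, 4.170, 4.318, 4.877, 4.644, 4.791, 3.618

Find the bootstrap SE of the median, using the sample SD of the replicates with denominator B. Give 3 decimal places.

Bootstrap SE is the standard deviation of the 8 replicate medians.
Mean of replicates: (4.799 + 4.028 + 4.170 + 4.318 + 4.877 + 4.644 + 4.791 + 3.618) / 8 = 35.2450 / 8 = 4.4056
Sum of squared deviations: (+0.3934)² + (−0.3776)² + (−0.2356)² + (−0.0876)² + (+0.4714)² + (+0.2384)² + (+0.3854)² + (−0.7876)² = 1.4084
Variance = 1.4084 / 8 = 0.1761
SE* = √0.1761

SE* = 0.420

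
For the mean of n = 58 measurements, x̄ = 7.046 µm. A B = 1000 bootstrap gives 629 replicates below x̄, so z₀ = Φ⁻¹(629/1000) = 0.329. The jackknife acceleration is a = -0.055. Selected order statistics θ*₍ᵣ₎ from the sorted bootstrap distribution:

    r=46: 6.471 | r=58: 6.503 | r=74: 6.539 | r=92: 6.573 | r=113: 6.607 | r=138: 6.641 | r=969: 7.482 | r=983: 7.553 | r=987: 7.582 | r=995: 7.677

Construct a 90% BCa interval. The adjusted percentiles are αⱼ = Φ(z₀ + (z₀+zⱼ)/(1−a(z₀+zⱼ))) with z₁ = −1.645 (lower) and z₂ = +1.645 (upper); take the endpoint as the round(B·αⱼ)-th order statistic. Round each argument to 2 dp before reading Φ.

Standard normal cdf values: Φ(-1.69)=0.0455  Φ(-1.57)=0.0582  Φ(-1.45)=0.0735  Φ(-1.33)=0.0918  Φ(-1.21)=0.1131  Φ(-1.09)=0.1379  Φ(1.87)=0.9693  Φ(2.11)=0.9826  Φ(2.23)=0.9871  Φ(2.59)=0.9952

(6.641, 7.553)

Lower: z₀ + z₁ = 0.329 + (-1.645) = -1.316; 1 − a(z₀+z₁) = 1 − (-0.055)(-1.316) = 0.9276; argument = 0.329 + (-1.316)/0.9276 = -1.0897 → -1.09.
α₁ = Φ(-1.09) = 0.1379; rank = round(1000 × 0.1379) = 138; θ*₍138₎ = 6.641.
Upper: z₀ + z₂ = 1.974; 1 − a(z₀+z₂) = 1.1086; argument = 2.1097 → 2.11; α₂ = 0.9826; rank = 983; θ*₍983₎ = 7.553.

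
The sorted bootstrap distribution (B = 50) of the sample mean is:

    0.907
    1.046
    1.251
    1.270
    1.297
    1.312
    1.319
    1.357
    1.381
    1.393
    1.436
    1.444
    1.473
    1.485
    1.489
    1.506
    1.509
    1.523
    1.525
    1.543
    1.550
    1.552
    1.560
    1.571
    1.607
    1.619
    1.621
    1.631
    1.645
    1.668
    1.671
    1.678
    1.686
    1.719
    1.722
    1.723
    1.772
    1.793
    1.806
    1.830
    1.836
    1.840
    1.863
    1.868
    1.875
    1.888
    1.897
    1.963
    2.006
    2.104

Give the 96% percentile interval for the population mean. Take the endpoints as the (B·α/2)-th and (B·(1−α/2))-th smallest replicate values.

α = 0.04; lower rank = 50 × 0.020 = 1; upper rank = 50 × 0.980 = 49.
The 1st smallest replicate is 0.907; the 49th is 2.006.

(0.907, 2.006)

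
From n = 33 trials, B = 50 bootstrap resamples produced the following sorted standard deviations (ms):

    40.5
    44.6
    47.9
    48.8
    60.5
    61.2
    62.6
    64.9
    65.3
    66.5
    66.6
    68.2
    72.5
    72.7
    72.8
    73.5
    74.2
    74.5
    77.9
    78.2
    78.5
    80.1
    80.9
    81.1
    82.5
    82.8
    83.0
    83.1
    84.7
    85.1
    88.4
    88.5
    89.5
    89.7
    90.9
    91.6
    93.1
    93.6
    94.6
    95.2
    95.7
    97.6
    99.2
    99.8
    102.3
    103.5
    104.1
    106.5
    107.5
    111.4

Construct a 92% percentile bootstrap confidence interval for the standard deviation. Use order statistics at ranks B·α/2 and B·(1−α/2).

α = 0.08; lower rank = 50 × 0.040 = 2; upper rank = 50 × 0.960 = 48.
The 2nd smallest replicate is 44.6; the 48th is 106.5.

(44.6, 106.5)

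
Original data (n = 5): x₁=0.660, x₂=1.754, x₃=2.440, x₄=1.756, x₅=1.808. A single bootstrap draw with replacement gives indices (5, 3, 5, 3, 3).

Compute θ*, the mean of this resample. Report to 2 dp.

θ* = 2.19

Resample values: 1.808, 2.440, 1.808, 2.440, 2.440.
Mean = (1.808 + 2.440 + 1.808 + 2.440 + 2.440) / 5 = 10.9360 / 5 = 2.19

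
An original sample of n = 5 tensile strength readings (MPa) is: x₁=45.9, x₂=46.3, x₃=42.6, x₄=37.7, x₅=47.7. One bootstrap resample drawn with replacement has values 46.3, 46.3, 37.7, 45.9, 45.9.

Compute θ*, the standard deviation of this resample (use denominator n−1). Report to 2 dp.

θ* = 3.76

Mean = 44.4200; sum of squared deviations = 56.6080
s² = 56.6080 / 4 = 14.1520
s = √14.1520 = 3.76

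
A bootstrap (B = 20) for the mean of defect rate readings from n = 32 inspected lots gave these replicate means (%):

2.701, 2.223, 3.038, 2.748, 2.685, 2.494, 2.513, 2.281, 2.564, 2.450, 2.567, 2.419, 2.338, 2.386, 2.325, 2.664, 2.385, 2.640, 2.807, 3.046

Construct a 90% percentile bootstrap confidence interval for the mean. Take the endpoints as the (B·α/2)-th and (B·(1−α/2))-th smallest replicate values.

(2.223, 3.038)

Sorted replicates: 2.223, 2.281, 2.325, 2.338, 2.385, 2.386, 2.419, 2.450, 2.494, 2.513, 2.564, 2.567, 2.640, 2.664, 2.685, 2.701, 2.748, 2.807, 3.038, 3.046
α = 0.10; lower rank = 20 × 0.050 = 1; upper rank = 20 × 0.950 = 19.
The 1st smallest replicate is 2.223; the 19th is 3.038.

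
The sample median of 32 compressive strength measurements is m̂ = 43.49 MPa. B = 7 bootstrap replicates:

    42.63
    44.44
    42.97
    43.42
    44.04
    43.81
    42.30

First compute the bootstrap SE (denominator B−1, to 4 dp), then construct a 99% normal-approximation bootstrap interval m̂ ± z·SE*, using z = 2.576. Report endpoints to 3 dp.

(41.483, 45.497)

Mean of replicates = 43.3729; sum of squared deviations = 3.6423; SE* = √(3.6423/6) = 0.7791
Margin = 2.576 × 0.7791 = 2.0070
Interval: 43.49 ± 2.0070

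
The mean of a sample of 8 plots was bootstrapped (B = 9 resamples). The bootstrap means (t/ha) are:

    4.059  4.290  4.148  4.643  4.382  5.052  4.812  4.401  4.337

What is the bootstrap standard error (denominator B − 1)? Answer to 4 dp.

Bootstrap SE is the standard deviation of the 9 replicate means.
Mean of replicates: (4.059 + 4.290 + 4.148 + 4.643 + 4.382 + 5.052 + 4.812 + 4.401 + 4.337) / 9 = 40.12400 / 9 = 4.45822
Sum of squared deviations: (−0.39922)² + (−0.16822)² + (−0.31022)² + (+0.18478)² + (−0.07622)² + (+0.59378)² + (+0.35378)² + (−0.05722)² + (−0.12122)² = 0.81957
Variance = 0.81957 / 8 = 0.10245
SE* = √0.10245

SE* = 0.3201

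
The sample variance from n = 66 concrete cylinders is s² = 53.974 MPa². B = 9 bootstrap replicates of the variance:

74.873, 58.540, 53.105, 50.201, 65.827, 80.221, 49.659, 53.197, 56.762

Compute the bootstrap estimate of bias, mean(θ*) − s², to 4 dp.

mean(θ*) = (74.873 + 58.540 + 53.105 + 50.201 + 65.827 + 80.221 + 49.659 + 53.197 + 56.762) / 9 = 60.26500
bias = 60.26500 − 53.974

bias = +6.2910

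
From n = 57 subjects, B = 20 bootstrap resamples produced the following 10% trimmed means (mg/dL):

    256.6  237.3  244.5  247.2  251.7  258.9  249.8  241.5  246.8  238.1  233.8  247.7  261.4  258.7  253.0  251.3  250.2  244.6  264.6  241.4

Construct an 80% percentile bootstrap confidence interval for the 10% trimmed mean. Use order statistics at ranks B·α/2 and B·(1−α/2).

(237.3, 258.9)

Sorted replicates: 233.8, 237.3, 238.1, 241.4, 241.5, 244.5, 244.6, 246.8, 247.2, 247.7, 249.8, 250.2, 251.3, 251.7, 253.0, 256.6, 258.7, 258.9, 261.4, 264.6
α = 0.20; lower rank = 20 × 0.100 = 2; upper rank = 20 × 0.900 = 18.
The 2nd smallest replicate is 237.3; the 18th is 258.9.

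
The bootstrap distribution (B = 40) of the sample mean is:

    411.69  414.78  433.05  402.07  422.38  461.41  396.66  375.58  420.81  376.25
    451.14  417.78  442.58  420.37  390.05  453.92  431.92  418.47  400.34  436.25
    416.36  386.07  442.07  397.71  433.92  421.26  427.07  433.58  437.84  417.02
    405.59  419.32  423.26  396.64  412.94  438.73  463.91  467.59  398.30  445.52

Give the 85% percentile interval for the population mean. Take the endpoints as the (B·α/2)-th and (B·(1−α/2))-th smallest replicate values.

Sorted replicates: 375.58, 376.25, 386.07, 390.05, 396.64, 396.66, 397.71, 398.30, 400.34, 402.07, 405.59, 411.69, 412.94, 414.78, 416.36, 417.02, 417.78, 418.47, 419.32, 420.37, 420.81, 421.26, 422.38, 423.26, 427.07, 431.92, 433.05, 433.58, 433.92, 436.25, 437.84, 438.73, 442.07, 442.58, 445.52, 451.14, 453.92, 461.41, 463.91, 467.59
α = 0.15; lower rank = 40 × 0.075 = 3; upper rank = 40 × 0.925 = 37.
The 3rd smallest replicate is 386.07; the 37th is 453.92.

(386.07, 453.92)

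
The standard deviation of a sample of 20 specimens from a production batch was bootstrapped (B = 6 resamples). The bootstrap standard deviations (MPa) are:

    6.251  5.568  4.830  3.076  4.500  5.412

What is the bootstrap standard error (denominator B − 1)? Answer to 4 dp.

SE* = 1.0969

Bootstrap SE is the standard deviation of the 6 replicate standard deviations.
Mean of replicates: (6.251 + 5.568 + 4.830 + 3.076 + 4.500 + 5.412) / 6 = 29.63700 / 6 = 4.93950
Sum of squared deviations: (+1.31150)² + (+0.62850)² + (−0.10950)² + (−1.86350)² + (−0.43950)² + (+0.47250)² = 6.01608
Variance = 6.01608 / 5 = 1.20322
SE* = √1.20322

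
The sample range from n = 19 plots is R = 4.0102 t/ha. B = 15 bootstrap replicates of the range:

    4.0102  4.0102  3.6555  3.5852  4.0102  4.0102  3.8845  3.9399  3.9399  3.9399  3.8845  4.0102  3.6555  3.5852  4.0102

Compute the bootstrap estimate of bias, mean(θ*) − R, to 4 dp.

bias = −0.1348

mean(θ*) = (4.0102 + 4.0102 + 3.6555 + 3.5852 + 4.0102 + 4.0102 + 3.8845 + 3.9399 + 3.9399 + 3.9399 + 3.8845 + 4.0102 + 3.6555 + 3.5852 + 4.0102) / 15 = 3.87542
bias = 3.87542 − 4.0102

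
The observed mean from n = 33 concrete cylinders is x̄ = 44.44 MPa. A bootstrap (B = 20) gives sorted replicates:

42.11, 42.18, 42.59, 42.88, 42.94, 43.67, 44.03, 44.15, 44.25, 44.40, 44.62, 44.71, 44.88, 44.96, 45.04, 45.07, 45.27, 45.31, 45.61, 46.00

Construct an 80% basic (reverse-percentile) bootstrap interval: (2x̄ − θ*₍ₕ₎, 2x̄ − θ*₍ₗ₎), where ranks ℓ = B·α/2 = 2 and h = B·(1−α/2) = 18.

(43.57, 46.70)

Percentile endpoints at ranks 2 and 18: θ*₍2₎ = 42.18, θ*₍18₎ = 45.31.
Basic interval reflects these around x̄:
  lower = 2 × 44.44 − 45.31 = 43.57
  upper = 2 × 44.44 − 42.18 = 46.70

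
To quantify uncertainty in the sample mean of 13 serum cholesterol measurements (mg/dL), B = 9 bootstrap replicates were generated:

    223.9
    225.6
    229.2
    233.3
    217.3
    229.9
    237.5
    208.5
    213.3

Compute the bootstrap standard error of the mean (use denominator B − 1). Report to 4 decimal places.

Bootstrap SE is the standard deviation of the 9 replicate means.
Mean of replicates: (223.9 + 225.6 + 229.2 + 233.3 + 217.3 + 229.9 + 237.5 + 208.5 + 213.3) / 9 = 2018.50000 / 9 = 224.27778
Sum of squared deviations: (−0.37778)² + (+1.32222)² + (+4.92222)² + (+9.02222)² + (−6.97778)² + (+5.62222)² + (+13.22222)² + (−15.77778)² + (−10.97778)² = 732.09556
Variance = 732.09556 / 8 = 91.51194
SE* = √91.51194

SE* = 9.5662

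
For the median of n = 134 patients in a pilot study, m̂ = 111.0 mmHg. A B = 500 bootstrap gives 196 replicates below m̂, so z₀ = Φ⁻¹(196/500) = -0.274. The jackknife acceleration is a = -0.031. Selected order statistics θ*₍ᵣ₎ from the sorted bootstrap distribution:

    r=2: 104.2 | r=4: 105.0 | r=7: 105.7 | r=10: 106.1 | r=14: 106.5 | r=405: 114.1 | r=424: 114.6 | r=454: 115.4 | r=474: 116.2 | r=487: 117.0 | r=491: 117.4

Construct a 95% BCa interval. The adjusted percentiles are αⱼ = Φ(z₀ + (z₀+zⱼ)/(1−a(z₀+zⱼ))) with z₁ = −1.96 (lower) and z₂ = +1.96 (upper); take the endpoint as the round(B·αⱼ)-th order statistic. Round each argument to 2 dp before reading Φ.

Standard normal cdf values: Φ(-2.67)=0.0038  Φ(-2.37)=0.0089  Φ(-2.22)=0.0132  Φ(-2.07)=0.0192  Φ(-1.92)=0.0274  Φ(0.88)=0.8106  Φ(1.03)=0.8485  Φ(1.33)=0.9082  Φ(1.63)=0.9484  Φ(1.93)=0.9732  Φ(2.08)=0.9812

(104.2, 115.4)

Lower: z₀ + z₁ = -0.274 + (-1.960) = -2.234; 1 − a(z₀+z₁) = 1 − (-0.031)(-2.234) = 0.9307; argument = -0.274 + (-2.234)/0.9307 = -2.6742 → -2.67.
α₁ = Φ(-2.67) = 0.0038; rank = round(500 × 0.0038) = 2; θ*₍2₎ = 104.2.
Upper: z₀ + z₂ = 1.686; 1 − a(z₀+z₂) = 1.0523; argument = 1.3283 → 1.33; α₂ = 0.9082; rank = 454; θ*₍454₎ = 115.4.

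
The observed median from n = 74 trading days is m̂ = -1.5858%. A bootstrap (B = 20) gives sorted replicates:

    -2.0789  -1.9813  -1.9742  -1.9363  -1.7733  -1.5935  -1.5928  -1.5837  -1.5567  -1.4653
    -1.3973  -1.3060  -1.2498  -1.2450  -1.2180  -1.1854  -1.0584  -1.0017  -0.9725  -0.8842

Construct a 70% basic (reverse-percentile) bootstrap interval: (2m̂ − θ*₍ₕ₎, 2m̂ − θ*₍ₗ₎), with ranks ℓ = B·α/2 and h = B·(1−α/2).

(-2.1132, -1.1974)

Percentile endpoints at ranks 3 and 17: θ*₍3₎ = -1.9742, θ*₍17₎ = -1.0584.
Basic interval reflects these around m̂:
  lower = 2 × -1.5858 − -1.0584 = -2.1132
  upper = 2 × -1.5858 − -1.9742 = -1.1974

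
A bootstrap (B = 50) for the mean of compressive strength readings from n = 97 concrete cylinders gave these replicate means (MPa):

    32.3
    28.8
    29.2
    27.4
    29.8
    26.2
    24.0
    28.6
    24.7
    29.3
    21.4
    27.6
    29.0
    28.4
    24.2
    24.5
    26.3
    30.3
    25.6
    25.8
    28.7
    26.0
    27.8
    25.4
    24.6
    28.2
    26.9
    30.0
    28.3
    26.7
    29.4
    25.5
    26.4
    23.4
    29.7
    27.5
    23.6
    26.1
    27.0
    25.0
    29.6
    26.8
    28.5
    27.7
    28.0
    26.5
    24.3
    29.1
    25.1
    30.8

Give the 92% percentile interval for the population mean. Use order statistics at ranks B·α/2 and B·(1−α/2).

(23.4, 30.3)

Sorted replicates: 21.4, 23.4, 23.6, 24.0, 24.2, 24.3, 24.5, 24.6, 24.7, 25.0, 25.1, 25.4, 25.5, 25.6, 25.8, 26.0, 26.1, 26.2, 26.3, 26.4, 26.5, 26.7, 26.8, 26.9, 27.0, 27.4, 27.5, 27.6, 27.7, 27.8, 28.0, 28.2, 28.3, 28.4, 28.5, 28.6, 28.7, 28.8, 29.0, 29.1, 29.2, 29.3, 29.4, 29.6, 29.7, 29.8, 30.0, 30.3, 30.8, 32.3
α = 0.08; lower rank = 50 × 0.040 = 2; upper rank = 50 × 0.960 = 48.
The 2nd smallest replicate is 23.4; the 48th is 30.3.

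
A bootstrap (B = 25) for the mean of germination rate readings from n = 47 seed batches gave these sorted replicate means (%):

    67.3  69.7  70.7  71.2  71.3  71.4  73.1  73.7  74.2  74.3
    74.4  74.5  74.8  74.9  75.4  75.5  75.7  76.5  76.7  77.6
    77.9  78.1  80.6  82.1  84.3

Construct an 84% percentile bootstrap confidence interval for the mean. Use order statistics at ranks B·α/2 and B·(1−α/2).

α = 0.16; lower rank = 25 × 0.080 = 2; upper rank = 25 × 0.920 = 23.
The 2nd smallest replicate is 69.7; the 23rd is 80.6.

(69.7, 80.6)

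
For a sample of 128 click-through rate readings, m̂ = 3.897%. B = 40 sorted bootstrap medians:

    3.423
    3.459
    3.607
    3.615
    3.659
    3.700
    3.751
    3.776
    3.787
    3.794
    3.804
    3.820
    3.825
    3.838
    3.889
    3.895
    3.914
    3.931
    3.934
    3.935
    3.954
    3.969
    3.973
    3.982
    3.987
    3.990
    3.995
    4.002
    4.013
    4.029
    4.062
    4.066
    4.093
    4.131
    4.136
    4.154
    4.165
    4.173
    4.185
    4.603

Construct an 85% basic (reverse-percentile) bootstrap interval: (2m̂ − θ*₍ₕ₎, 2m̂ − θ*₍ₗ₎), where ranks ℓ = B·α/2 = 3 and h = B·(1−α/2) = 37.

Percentile endpoints at ranks 3 and 37: θ*₍3₎ = 3.607, θ*₍37₎ = 4.165.
Basic interval reflects these around m̂:
  lower = 2 × 3.897 − 4.165 = 3.629
  upper = 2 × 3.897 − 3.607 = 4.187

(3.629, 4.187)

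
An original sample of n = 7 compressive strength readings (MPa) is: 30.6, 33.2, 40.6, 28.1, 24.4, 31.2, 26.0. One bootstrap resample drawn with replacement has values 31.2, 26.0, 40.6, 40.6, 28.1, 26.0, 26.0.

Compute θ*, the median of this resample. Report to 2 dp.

θ* = 28.10

Sorted: 26.0, 26.0, 26.0, 28.1, 31.2, 40.6, 40.6
Median = middle value = 28.10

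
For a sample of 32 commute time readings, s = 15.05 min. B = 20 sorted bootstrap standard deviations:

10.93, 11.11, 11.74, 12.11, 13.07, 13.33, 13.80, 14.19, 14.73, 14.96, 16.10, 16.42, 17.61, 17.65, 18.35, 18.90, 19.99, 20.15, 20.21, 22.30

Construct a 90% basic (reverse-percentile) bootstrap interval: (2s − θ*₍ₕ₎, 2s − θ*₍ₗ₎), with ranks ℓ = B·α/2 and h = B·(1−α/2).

(9.89, 19.17)

Percentile endpoints at ranks 1 and 19: θ*₍1₎ = 10.93, θ*₍19₎ = 20.21.
Basic interval reflects these around s:
  lower = 2 × 15.05 − 20.21 = 9.89
  upper = 2 × 15.05 − 10.93 = 19.17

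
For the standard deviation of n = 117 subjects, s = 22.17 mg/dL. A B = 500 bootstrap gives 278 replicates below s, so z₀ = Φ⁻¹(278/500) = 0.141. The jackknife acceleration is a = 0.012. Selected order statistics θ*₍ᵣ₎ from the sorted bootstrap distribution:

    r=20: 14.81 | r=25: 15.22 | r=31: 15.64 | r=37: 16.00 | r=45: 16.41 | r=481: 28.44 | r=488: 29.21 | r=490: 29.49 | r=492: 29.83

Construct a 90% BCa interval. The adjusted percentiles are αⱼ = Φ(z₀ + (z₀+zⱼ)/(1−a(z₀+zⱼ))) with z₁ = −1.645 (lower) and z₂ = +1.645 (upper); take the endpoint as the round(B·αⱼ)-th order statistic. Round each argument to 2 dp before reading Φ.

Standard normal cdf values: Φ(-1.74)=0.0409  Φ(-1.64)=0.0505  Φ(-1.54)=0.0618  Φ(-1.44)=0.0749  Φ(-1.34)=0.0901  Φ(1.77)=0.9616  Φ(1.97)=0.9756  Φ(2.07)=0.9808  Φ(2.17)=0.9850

(16.41, 29.21)

Lower: z₀ + z₁ = 0.141 + (-1.645) = -1.504; 1 − a(z₀+z₁) = 1 − (0.012)(-1.504) = 1.0180; argument = 0.141 + (-1.504)/1.0180 = -1.3363 → -1.34.
α₁ = Φ(-1.34) = 0.0901; rank = round(500 × 0.0901) = 45; θ*₍45₎ = 16.41.
Upper: z₀ + z₂ = 1.786; 1 − a(z₀+z₂) = 0.9786; argument = 1.9661 → 1.97; α₂ = 0.9756; rank = 488; θ*₍488₎ = 29.21.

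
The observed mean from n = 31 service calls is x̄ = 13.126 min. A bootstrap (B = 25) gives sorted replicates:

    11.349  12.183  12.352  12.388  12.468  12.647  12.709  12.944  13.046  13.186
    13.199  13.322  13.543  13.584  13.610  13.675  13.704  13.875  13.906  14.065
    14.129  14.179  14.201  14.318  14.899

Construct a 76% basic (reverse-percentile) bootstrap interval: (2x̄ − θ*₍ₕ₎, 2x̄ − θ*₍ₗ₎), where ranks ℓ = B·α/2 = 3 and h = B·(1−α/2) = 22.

Percentile endpoints at ranks 3 and 22: θ*₍3₎ = 12.352, θ*₍22₎ = 14.179.
Basic interval reflects these around x̄:
  lower = 2 × 13.126 − 14.179 = 12.073
  upper = 2 × 13.126 − 12.352 = 13.900

(12.073, 13.900)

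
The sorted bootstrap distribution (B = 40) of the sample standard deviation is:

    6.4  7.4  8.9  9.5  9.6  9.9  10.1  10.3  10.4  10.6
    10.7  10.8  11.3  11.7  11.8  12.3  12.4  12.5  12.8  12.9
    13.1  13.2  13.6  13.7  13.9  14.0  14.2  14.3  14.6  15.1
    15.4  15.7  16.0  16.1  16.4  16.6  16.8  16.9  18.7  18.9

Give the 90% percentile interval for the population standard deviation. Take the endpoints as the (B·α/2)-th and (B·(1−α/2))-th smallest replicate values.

(7.4, 16.9)

α = 0.10; lower rank = 40 × 0.050 = 2; upper rank = 40 × 0.950 = 38.
The 2nd smallest replicate is 7.4; the 38th is 16.9.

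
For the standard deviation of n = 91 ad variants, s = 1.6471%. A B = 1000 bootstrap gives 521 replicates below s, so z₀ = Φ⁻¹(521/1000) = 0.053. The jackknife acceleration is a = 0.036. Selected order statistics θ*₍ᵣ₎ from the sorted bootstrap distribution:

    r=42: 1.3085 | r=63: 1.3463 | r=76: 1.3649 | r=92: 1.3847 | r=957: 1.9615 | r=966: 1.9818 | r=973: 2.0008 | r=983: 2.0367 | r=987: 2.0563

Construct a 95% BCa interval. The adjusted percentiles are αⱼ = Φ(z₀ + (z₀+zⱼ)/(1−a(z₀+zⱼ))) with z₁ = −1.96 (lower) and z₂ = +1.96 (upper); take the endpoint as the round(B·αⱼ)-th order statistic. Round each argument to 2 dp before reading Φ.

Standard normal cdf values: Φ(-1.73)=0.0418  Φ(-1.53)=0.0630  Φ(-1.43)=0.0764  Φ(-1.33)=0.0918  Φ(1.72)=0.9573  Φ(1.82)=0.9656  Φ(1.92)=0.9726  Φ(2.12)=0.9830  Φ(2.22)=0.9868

(1.3085, 2.0563)

Lower: z₀ + z₁ = 0.053 + (-1.960) = -1.907; 1 − a(z₀+z₁) = 1 − (0.036)(-1.907) = 1.0687; argument = 0.053 + (-1.907)/1.0687 = -1.7315 → -1.73.
α₁ = Φ(-1.73) = 0.0418; rank = round(1000 × 0.0418) = 42; θ*₍42₎ = 1.3085.
Upper: z₀ + z₂ = 2.013; 1 − a(z₀+z₂) = 0.9275; argument = 2.2233 → 2.22; α₂ = 0.9868; rank = 987; θ*₍987₎ = 2.0563.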